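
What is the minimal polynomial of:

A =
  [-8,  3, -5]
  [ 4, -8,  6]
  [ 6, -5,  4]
x^3 + 12*x^2 + 48*x + 64

The characteristic polynomial is χ_A(x) = (x + 4)^3, so the eigenvalues are known. The minimal polynomial is
  m_A(x) = Π_λ (x − λ)^{k_λ}
where k_λ is the size of the *largest* Jordan block for λ (equivalently, the smallest k with (A − λI)^k v = 0 for every generalised eigenvector v of λ).

  λ = -4: largest Jordan block has size 3, contributing (x + 4)^3

So m_A(x) = (x + 4)^3 = x^3 + 12*x^2 + 48*x + 64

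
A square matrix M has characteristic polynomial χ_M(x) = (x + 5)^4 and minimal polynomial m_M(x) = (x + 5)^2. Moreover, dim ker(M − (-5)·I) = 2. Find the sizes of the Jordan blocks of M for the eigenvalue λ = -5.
Block sizes for λ = -5: [2, 2]

Step 1 — from the characteristic polynomial, algebraic multiplicity of λ = -5 is 4. From dim ker(M − (-5)·I) = 2, there are exactly 2 Jordan blocks for λ = -5.
Step 2 — from the minimal polynomial, the factor (x + 5)^2 tells us the largest block for λ = -5 has size 2.
Step 3 — with total size 4, 2 blocks, and largest block 2, the block sizes (in nonincreasing order) are [2, 2].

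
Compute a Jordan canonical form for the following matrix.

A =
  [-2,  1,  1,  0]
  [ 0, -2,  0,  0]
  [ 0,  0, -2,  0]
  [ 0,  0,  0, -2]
J_2(-2) ⊕ J_1(-2) ⊕ J_1(-2)

The characteristic polynomial is
  det(x·I − A) = x^4 + 8*x^3 + 24*x^2 + 32*x + 16 = (x + 2)^4

Eigenvalues and multiplicities (the geometric multiplicity of λ is n − rank(A − λI), which equals the number of Jordan blocks for λ):
  λ = -2: algebraic multiplicity = 4, geometric multiplicity = 3

Determining the block sizes for each eigenvalue:
  λ = -2: 3 blocks summing to 4 forces exactly one block of size 2 and the rest size 1 → block sizes [2, 1, 1]

Assembling the blocks gives a Jordan form
J =
  [-2,  1,  0,  0]
  [ 0, -2,  0,  0]
  [ 0,  0, -2,  0]
  [ 0,  0,  0, -2]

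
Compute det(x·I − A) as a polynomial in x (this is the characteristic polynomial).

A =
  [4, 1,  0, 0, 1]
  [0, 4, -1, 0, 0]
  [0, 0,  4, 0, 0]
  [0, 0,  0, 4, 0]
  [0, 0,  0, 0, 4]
x^5 - 20*x^4 + 160*x^3 - 640*x^2 + 1280*x - 1024

Expanding det(x·I − A) (e.g. by cofactor expansion or by noting that A is similar to its Jordan form J, which has the same characteristic polynomial as A) gives
  χ_A(x) = x^5 - 20*x^4 + 160*x^3 - 640*x^2 + 1280*x - 1024
which factors as (x - 4)^5. The eigenvalues (with algebraic multiplicities) are λ = 4 with multiplicity 5.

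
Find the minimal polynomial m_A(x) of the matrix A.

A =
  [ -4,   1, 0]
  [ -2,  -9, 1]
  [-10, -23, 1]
x^3 + 12*x^2 + 48*x + 64

The characteristic polynomial is χ_A(x) = (x + 4)^3, so the eigenvalues are known. The minimal polynomial is
  m_A(x) = Π_λ (x − λ)^{k_λ}
where k_λ is the size of the *largest* Jordan block for λ (equivalently, the smallest k with (A − λI)^k v = 0 for every generalised eigenvector v of λ).

  λ = -4: largest Jordan block has size 3, contributing (x + 4)^3

So m_A(x) = (x + 4)^3 = x^3 + 12*x^2 + 48*x + 64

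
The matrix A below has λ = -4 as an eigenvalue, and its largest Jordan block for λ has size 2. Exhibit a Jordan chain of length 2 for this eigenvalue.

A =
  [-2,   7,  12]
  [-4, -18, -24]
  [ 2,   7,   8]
A Jordan chain for λ = -4 of length 2:
v_1 = (2, -4, 2)ᵀ
v_2 = (1, 0, 0)ᵀ

Let N = A − (-4)·I. We want v_2 with N^2 v_2 = 0 but N^1 v_2 ≠ 0; then v_{j-1} := N · v_j for j = 2, …, 2.

Pick v_2 = (1, 0, 0)ᵀ.
Then v_1 = N · v_2 = (2, -4, 2)ᵀ.

Sanity check: (A − (-4)·I) v_1 = (0, 0, 0)ᵀ = 0. ✓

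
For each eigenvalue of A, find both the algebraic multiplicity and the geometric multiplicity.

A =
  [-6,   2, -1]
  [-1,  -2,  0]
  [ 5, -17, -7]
λ = -5: alg = 3, geom = 1

Step 1 — factor the characteristic polynomial to read off the algebraic multiplicities:
  χ_A(x) = (x + 5)^3

Step 2 — compute geometric multiplicities via the rank-nullity identity g(λ) = n − rank(A − λI):
  rank(A − (-5)·I) = 2, so dim ker(A − (-5)·I) = n − 2 = 1

Summary:
  λ = -5: algebraic multiplicity = 3, geometric multiplicity = 1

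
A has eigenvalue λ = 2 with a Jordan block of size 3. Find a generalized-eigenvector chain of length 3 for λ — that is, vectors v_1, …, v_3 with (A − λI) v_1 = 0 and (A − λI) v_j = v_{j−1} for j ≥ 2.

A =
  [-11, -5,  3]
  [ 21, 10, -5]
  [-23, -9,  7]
A Jordan chain for λ = 2 of length 3:
v_1 = (-5, 10, -5)ᵀ
v_2 = (-13, 21, -23)ᵀ
v_3 = (1, 0, 0)ᵀ

Let N = A − (2)·I. We want v_3 with N^3 v_3 = 0 but N^2 v_3 ≠ 0; then v_{j-1} := N · v_j for j = 3, …, 2.

Pick v_3 = (1, 0, 0)ᵀ.
Then v_2 = N · v_3 = (-13, 21, -23)ᵀ.
Then v_1 = N · v_2 = (-5, 10, -5)ᵀ.

Sanity check: (A − (2)·I) v_1 = (0, 0, 0)ᵀ = 0. ✓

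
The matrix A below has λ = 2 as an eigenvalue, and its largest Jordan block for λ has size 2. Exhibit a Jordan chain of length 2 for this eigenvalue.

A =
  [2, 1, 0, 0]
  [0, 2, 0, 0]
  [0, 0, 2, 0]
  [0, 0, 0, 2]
A Jordan chain for λ = 2 of length 2:
v_1 = (1, 0, 0, 0)ᵀ
v_2 = (0, 1, 0, 0)ᵀ

Let N = A − (2)·I. We want v_2 with N^2 v_2 = 0 but N^1 v_2 ≠ 0; then v_{j-1} := N · v_j for j = 2, …, 2.

Pick v_2 = (0, 1, 0, 0)ᵀ.
Then v_1 = N · v_2 = (1, 0, 0, 0)ᵀ.

Sanity check: (A − (2)·I) v_1 = (0, 0, 0, 0)ᵀ = 0. ✓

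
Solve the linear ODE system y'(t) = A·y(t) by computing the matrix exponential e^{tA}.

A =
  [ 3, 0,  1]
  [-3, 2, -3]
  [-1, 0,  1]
e^{tA} =
  [t*exp(2*t) + exp(2*t), 0, t*exp(2*t)]
  [-3*t*exp(2*t), exp(2*t), -3*t*exp(2*t)]
  [-t*exp(2*t), 0, -t*exp(2*t) + exp(2*t)]

Strategy: write A = P · J · P⁻¹ where J is a Jordan canonical form, so e^{tA} = P · e^{tJ} · P⁻¹, and e^{tJ} can be computed block-by-block.

A has Jordan form
J =
  [2, 1, 0]
  [0, 2, 0]
  [0, 0, 2]
(up to reordering of blocks).

Per-block formulas:
  For a 2×2 Jordan block J_2(2): exp(t · J_2(2)) = e^(2t)·(I + t·N), where N is the 2×2 nilpotent shift.
  For a 1×1 block at λ = 2: exp(t · [2]) = [e^(2t)].

After assembling e^{tJ} and conjugating by P, we get:

e^{tA} =
  [t*exp(2*t) + exp(2*t), 0, t*exp(2*t)]
  [-3*t*exp(2*t), exp(2*t), -3*t*exp(2*t)]
  [-t*exp(2*t), 0, -t*exp(2*t) + exp(2*t)]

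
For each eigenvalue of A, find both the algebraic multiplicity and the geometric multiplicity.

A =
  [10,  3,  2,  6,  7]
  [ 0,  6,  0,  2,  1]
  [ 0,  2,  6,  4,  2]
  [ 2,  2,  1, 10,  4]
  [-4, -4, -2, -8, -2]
λ = 6: alg = 5, geom = 2

Step 1 — factor the characteristic polynomial to read off the algebraic multiplicities:
  χ_A(x) = (x - 6)^5

Step 2 — compute geometric multiplicities via the rank-nullity identity g(λ) = n − rank(A − λI):
  rank(A − (6)·I) = 3, so dim ker(A − (6)·I) = n − 3 = 2

Summary:
  λ = 6: algebraic multiplicity = 5, geometric multiplicity = 2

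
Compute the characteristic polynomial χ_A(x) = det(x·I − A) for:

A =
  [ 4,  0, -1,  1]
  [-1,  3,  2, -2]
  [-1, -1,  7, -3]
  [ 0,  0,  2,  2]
x^4 - 16*x^3 + 96*x^2 - 256*x + 256

Expanding det(x·I − A) (e.g. by cofactor expansion or by noting that A is similar to its Jordan form J, which has the same characteristic polynomial as A) gives
  χ_A(x) = x^4 - 16*x^3 + 96*x^2 - 256*x + 256
which factors as (x - 4)^4. The eigenvalues (with algebraic multiplicities) are λ = 4 with multiplicity 4.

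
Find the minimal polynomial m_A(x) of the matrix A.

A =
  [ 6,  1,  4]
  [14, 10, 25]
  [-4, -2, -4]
x^3 - 12*x^2 + 48*x - 64

The characteristic polynomial is χ_A(x) = (x - 4)^3, so the eigenvalues are known. The minimal polynomial is
  m_A(x) = Π_λ (x − λ)^{k_λ}
where k_λ is the size of the *largest* Jordan block for λ (equivalently, the smallest k with (A − λI)^k v = 0 for every generalised eigenvector v of λ).

  λ = 4: largest Jordan block has size 3, contributing (x − 4)^3

So m_A(x) = (x - 4)^3 = x^3 - 12*x^2 + 48*x - 64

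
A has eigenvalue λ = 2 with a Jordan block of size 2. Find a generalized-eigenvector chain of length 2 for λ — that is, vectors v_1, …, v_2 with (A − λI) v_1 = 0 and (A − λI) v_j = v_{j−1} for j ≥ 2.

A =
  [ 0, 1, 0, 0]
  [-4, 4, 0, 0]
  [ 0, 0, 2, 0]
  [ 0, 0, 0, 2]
A Jordan chain for λ = 2 of length 2:
v_1 = (-2, -4, 0, 0)ᵀ
v_2 = (1, 0, 0, 0)ᵀ

Let N = A − (2)·I. We want v_2 with N^2 v_2 = 0 but N^1 v_2 ≠ 0; then v_{j-1} := N · v_j for j = 2, …, 2.

Pick v_2 = (1, 0, 0, 0)ᵀ.
Then v_1 = N · v_2 = (-2, -4, 0, 0)ᵀ.

Sanity check: (A − (2)·I) v_1 = (0, 0, 0, 0)ᵀ = 0. ✓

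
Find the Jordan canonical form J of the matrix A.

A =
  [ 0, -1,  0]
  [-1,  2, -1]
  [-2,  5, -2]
J_3(0)

The characteristic polynomial is
  det(x·I − A) = x^3

Eigenvalues and multiplicities (the geometric multiplicity of λ is n − rank(A − λI), which equals the number of Jordan blocks for λ):
  λ = 0: algebraic multiplicity = 3, geometric multiplicity = 1

Determining the block sizes for each eigenvalue:
  λ = 0: one block (gm = 1), so the single block has size am = 3 → block sizes [3]

Assembling the blocks gives a Jordan form
J =
  [0, 1, 0]
  [0, 0, 1]
  [0, 0, 0]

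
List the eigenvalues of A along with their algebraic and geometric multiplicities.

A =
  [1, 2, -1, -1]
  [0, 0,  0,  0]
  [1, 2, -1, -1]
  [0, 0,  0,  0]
λ = 0: alg = 4, geom = 3

Step 1 — factor the characteristic polynomial to read off the algebraic multiplicities:
  χ_A(x) = x^4

Step 2 — compute geometric multiplicities via the rank-nullity identity g(λ) = n − rank(A − λI):
  rank(A − (0)·I) = 1, so dim ker(A − (0)·I) = n − 1 = 3

Summary:
  λ = 0: algebraic multiplicity = 4, geometric multiplicity = 3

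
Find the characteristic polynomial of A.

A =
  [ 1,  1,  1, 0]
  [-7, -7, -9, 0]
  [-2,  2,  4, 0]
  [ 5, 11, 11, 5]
x^4 - 3*x^3 - 14*x^2 + 12*x + 40

Expanding det(x·I − A) (e.g. by cofactor expansion or by noting that A is similar to its Jordan form J, which has the same characteristic polynomial as A) gives
  χ_A(x) = x^4 - 3*x^3 - 14*x^2 + 12*x + 40
which factors as (x - 5)*(x - 2)*(x + 2)^2. The eigenvalues (with algebraic multiplicities) are λ = -2 with multiplicity 2, λ = 2 with multiplicity 1, λ = 5 with multiplicity 1.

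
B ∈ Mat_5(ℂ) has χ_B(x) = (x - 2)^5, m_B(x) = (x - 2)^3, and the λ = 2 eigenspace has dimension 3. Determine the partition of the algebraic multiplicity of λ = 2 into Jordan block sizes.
Block sizes for λ = 2: [3, 1, 1]

Step 1 — from the characteristic polynomial, algebraic multiplicity of λ = 2 is 5. From dim ker(B − (2)·I) = 3, there are exactly 3 Jordan blocks for λ = 2.
Step 2 — from the minimal polynomial, the factor (x − 2)^3 tells us the largest block for λ = 2 has size 3.
Step 3 — with total size 5, 3 blocks, and largest block 3, the block sizes (in nonincreasing order) are [3, 1, 1].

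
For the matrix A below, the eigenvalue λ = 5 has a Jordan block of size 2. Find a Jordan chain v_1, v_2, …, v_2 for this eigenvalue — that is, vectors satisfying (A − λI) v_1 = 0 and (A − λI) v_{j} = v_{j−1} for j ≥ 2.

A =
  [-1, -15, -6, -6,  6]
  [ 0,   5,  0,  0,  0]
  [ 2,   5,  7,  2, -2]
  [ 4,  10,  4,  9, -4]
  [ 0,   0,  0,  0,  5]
A Jordan chain for λ = 5 of length 2:
v_1 = (-6, 0, 2, 4, 0)ᵀ
v_2 = (1, 0, 0, 0, 0)ᵀ

Let N = A − (5)·I. We want v_2 with N^2 v_2 = 0 but N^1 v_2 ≠ 0; then v_{j-1} := N · v_j for j = 2, …, 2.

Pick v_2 = (1, 0, 0, 0, 0)ᵀ.
Then v_1 = N · v_2 = (-6, 0, 2, 4, 0)ᵀ.

Sanity check: (A − (5)·I) v_1 = (0, 0, 0, 0, 0)ᵀ = 0. ✓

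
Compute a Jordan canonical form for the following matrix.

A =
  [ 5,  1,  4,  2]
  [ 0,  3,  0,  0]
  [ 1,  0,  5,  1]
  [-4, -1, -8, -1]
J_2(3) ⊕ J_2(3)

The characteristic polynomial is
  det(x·I − A) = x^4 - 12*x^3 + 54*x^2 - 108*x + 81 = (x - 3)^4

Eigenvalues and multiplicities (the geometric multiplicity of λ is n − rank(A − λI), which equals the number of Jordan blocks for λ):
  λ = 3: algebraic multiplicity = 4, geometric multiplicity = 2

Determining the block sizes for each eigenvalue:
  λ = 3: with am = 4 and gm = 2, the partition is not yet determined (e.g. several partitions of 4 into 2 parts exist). Let N = A − (3)·I. Computing rank(N^1) = 2, rank(N^2) = 0; the number of blocks of size ≥ j is rank(N^{j−1}) − rank(N^j), giving [2, 2]. So we have 2 block(s) of size 2 → block sizes [2, 2]

Assembling the blocks gives a Jordan form
J =
  [3, 1, 0, 0]
  [0, 3, 0, 0]
  [0, 0, 3, 1]
  [0, 0, 0, 3]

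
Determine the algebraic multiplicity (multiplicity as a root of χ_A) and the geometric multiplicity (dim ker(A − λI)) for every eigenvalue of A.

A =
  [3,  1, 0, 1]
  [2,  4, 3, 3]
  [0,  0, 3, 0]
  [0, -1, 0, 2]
λ = 3: alg = 4, geom = 2

Step 1 — factor the characteristic polynomial to read off the algebraic multiplicities:
  χ_A(x) = (x - 3)^4

Step 2 — compute geometric multiplicities via the rank-nullity identity g(λ) = n − rank(A − λI):
  rank(A − (3)·I) = 2, so dim ker(A − (3)·I) = n − 2 = 2

Summary:
  λ = 3: algebraic multiplicity = 4, geometric multiplicity = 2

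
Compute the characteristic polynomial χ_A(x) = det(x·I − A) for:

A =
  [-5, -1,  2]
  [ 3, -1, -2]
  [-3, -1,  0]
x^3 + 6*x^2 + 12*x + 8

Expanding det(x·I − A) (e.g. by cofactor expansion or by noting that A is similar to its Jordan form J, which has the same characteristic polynomial as A) gives
  χ_A(x) = x^3 + 6*x^2 + 12*x + 8
which factors as (x + 2)^3. The eigenvalues (with algebraic multiplicities) are λ = -2 with multiplicity 3.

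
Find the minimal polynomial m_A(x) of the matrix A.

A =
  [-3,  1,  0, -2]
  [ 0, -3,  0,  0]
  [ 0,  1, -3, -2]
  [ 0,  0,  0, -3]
x^2 + 6*x + 9

The characteristic polynomial is χ_A(x) = (x + 3)^4, so the eigenvalues are known. The minimal polynomial is
  m_A(x) = Π_λ (x − λ)^{k_λ}
where k_λ is the size of the *largest* Jordan block for λ (equivalently, the smallest k with (A − λI)^k v = 0 for every generalised eigenvector v of λ).

  λ = -3: largest Jordan block has size 2, contributing (x + 3)^2

So m_A(x) = (x + 3)^2 = x^2 + 6*x + 9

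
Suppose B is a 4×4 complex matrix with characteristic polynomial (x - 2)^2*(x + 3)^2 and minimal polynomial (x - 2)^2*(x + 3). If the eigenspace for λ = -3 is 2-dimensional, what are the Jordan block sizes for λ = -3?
Block sizes for λ = -3: [1, 1]

Step 1 — from the characteristic polynomial, algebraic multiplicity of λ = -3 is 2. From dim ker(B − (-3)·I) = 2, there are exactly 2 Jordan blocks for λ = -3.
Step 2 — from the minimal polynomial, the factor (x + 3) tells us the largest block for λ = -3 has size 1.
Step 3 — with total size 2, 2 blocks, and largest block 1, the block sizes (in nonincreasing order) are [1, 1].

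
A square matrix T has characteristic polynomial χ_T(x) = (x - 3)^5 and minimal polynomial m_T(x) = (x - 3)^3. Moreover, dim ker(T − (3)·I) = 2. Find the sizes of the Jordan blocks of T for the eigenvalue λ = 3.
Block sizes for λ = 3: [3, 2]

Step 1 — from the characteristic polynomial, algebraic multiplicity of λ = 3 is 5. From dim ker(T − (3)·I) = 2, there are exactly 2 Jordan blocks for λ = 3.
Step 2 — from the minimal polynomial, the factor (x − 3)^3 tells us the largest block for λ = 3 has size 3.
Step 3 — with total size 5, 2 blocks, and largest block 3, the block sizes (in nonincreasing order) are [3, 2].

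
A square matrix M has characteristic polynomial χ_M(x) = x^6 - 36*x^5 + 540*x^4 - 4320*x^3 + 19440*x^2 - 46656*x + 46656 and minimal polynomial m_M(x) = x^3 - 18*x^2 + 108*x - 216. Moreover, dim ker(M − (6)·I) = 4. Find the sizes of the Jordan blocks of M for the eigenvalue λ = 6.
Block sizes for λ = 6: [3, 1, 1, 1]

Step 1 — from the characteristic polynomial, algebraic multiplicity of λ = 6 is 6. From dim ker(M − (6)·I) = 4, there are exactly 4 Jordan blocks for λ = 6.
Step 2 — from the minimal polynomial, the factor (x − 6)^3 tells us the largest block for λ = 6 has size 3.
Step 3 — with total size 6, 4 blocks, and largest block 3, the block sizes (in nonincreasing order) are [3, 1, 1, 1].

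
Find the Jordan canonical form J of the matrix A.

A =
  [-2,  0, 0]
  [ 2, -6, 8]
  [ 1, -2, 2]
J_2(-2) ⊕ J_1(-2)

The characteristic polynomial is
  det(x·I − A) = x^3 + 6*x^2 + 12*x + 8 = (x + 2)^3

Eigenvalues and multiplicities (the geometric multiplicity of λ is n − rank(A − λI), which equals the number of Jordan blocks for λ):
  λ = -2: algebraic multiplicity = 3, geometric multiplicity = 2

Determining the block sizes for each eigenvalue:
  λ = -2: 2 blocks summing to 3 forces exactly one block of size 2 and the rest size 1 → block sizes [2, 1]

Assembling the blocks gives a Jordan form
J =
  [-2,  1,  0]
  [ 0, -2,  0]
  [ 0,  0, -2]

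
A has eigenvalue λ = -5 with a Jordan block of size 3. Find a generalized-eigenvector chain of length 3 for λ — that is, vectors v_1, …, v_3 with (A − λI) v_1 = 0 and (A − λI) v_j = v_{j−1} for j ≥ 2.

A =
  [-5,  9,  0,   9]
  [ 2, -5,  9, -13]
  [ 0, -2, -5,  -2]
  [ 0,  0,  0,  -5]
A Jordan chain for λ = -5 of length 3:
v_1 = (18, 0, -4, 0)ᵀ
v_2 = (0, 2, 0, 0)ᵀ
v_3 = (1, 0, 0, 0)ᵀ

Let N = A − (-5)·I. We want v_3 with N^3 v_3 = 0 but N^2 v_3 ≠ 0; then v_{j-1} := N · v_j for j = 3, …, 2.

Pick v_3 = (1, 0, 0, 0)ᵀ.
Then v_2 = N · v_3 = (0, 2, 0, 0)ᵀ.
Then v_1 = N · v_2 = (18, 0, -4, 0)ᵀ.

Sanity check: (A − (-5)·I) v_1 = (0, 0, 0, 0)ᵀ = 0. ✓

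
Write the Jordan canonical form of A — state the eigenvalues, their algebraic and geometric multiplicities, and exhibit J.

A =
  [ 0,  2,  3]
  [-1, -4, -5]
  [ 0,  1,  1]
J_3(-1)

The characteristic polynomial is
  det(x·I − A) = x^3 + 3*x^2 + 3*x + 1 = (x + 1)^3

Eigenvalues and multiplicities (the geometric multiplicity of λ is n − rank(A − λI), which equals the number of Jordan blocks for λ):
  λ = -1: algebraic multiplicity = 3, geometric multiplicity = 1

Determining the block sizes for each eigenvalue:
  λ = -1: one block (gm = 1), so the single block has size am = 3 → block sizes [3]

Assembling the blocks gives a Jordan form
J =
  [-1,  1,  0]
  [ 0, -1,  1]
  [ 0,  0, -1]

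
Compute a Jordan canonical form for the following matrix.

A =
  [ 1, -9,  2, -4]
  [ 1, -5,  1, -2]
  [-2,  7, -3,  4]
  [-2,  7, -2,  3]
J_3(-1) ⊕ J_1(-1)

The characteristic polynomial is
  det(x·I − A) = x^4 + 4*x^3 + 6*x^2 + 4*x + 1 = (x + 1)^4

Eigenvalues and multiplicities (the geometric multiplicity of λ is n − rank(A − λI), which equals the number of Jordan blocks for λ):
  λ = -1: algebraic multiplicity = 4, geometric multiplicity = 2

Determining the block sizes for each eigenvalue:
  λ = -1: with am = 4 and gm = 2, the partition is not yet determined (e.g. several partitions of 4 into 2 parts exist). Let N = A − (-1)·I. Computing rank(N^1) = 2, rank(N^2) = 1, rank(N^3) = 0; the number of blocks of size ≥ j is rank(N^{j−1}) − rank(N^j), giving [2, 1, 1]. So we have 1 block(s) of size 3, 1 block(s) of size 1 → block sizes [3, 1]

Assembling the blocks gives a Jordan form
J =
  [-1,  1,  0,  0]
  [ 0, -1,  1,  0]
  [ 0,  0, -1,  0]
  [ 0,  0,  0, -1]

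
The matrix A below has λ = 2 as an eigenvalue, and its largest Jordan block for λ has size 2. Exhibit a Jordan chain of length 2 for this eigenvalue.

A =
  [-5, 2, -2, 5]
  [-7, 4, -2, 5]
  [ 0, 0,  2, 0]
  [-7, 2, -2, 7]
A Jordan chain for λ = 2 of length 2:
v_1 = (-7, -7, 0, -7)ᵀ
v_2 = (1, 0, 0, 0)ᵀ

Let N = A − (2)·I. We want v_2 with N^2 v_2 = 0 but N^1 v_2 ≠ 0; then v_{j-1} := N · v_j for j = 2, …, 2.

Pick v_2 = (1, 0, 0, 0)ᵀ.
Then v_1 = N · v_2 = (-7, -7, 0, -7)ᵀ.

Sanity check: (A − (2)·I) v_1 = (0, 0, 0, 0)ᵀ = 0. ✓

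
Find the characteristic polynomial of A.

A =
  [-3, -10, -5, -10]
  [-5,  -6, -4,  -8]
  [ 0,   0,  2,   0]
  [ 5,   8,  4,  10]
x^4 - 3*x^3 - 6*x^2 + 28*x - 24

Expanding det(x·I − A) (e.g. by cofactor expansion or by noting that A is similar to its Jordan form J, which has the same characteristic polynomial as A) gives
  χ_A(x) = x^4 - 3*x^3 - 6*x^2 + 28*x - 24
which factors as (x - 2)^3*(x + 3). The eigenvalues (with algebraic multiplicities) are λ = -3 with multiplicity 1, λ = 2 with multiplicity 3.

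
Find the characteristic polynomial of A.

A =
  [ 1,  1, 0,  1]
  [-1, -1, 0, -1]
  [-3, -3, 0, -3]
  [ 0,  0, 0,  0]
x^4

Expanding det(x·I − A) (e.g. by cofactor expansion or by noting that A is similar to its Jordan form J, which has the same characteristic polynomial as A) gives
  χ_A(x) = x^4
which factors as x^4. The eigenvalues (with algebraic multiplicities) are λ = 0 with multiplicity 4.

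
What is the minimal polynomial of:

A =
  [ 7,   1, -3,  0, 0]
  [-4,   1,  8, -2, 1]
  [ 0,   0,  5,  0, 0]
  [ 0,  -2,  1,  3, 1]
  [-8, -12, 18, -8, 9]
x^3 - 15*x^2 + 75*x - 125

The characteristic polynomial is χ_A(x) = (x - 5)^5, so the eigenvalues are known. The minimal polynomial is
  m_A(x) = Π_λ (x − λ)^{k_λ}
where k_λ is the size of the *largest* Jordan block for λ (equivalently, the smallest k with (A − λI)^k v = 0 for every generalised eigenvector v of λ).

  λ = 5: largest Jordan block has size 3, contributing (x − 5)^3

So m_A(x) = (x - 5)^3 = x^3 - 15*x^2 + 75*x - 125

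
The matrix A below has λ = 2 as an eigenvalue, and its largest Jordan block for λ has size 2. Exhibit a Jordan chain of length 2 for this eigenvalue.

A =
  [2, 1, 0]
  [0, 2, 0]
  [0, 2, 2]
A Jordan chain for λ = 2 of length 2:
v_1 = (1, 0, 2)ᵀ
v_2 = (0, 1, 0)ᵀ

Let N = A − (2)·I. We want v_2 with N^2 v_2 = 0 but N^1 v_2 ≠ 0; then v_{j-1} := N · v_j for j = 2, …, 2.

Pick v_2 = (0, 1, 0)ᵀ.
Then v_1 = N · v_2 = (1, 0, 2)ᵀ.

Sanity check: (A − (2)·I) v_1 = (0, 0, 0)ᵀ = 0. ✓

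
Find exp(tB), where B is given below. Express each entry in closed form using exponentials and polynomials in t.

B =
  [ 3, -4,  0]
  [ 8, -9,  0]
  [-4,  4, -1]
e^{tB} =
  [2*exp(-t) - exp(-5*t), -exp(-t) + exp(-5*t), 0]
  [2*exp(-t) - 2*exp(-5*t), -exp(-t) + 2*exp(-5*t), 0]
  [-exp(-t) + exp(-5*t), exp(-t) - exp(-5*t), exp(-t)]

Strategy: write B = P · J · P⁻¹ where J is a Jordan canonical form, so e^{tB} = P · e^{tJ} · P⁻¹, and e^{tJ} can be computed block-by-block.

B has Jordan form
J =
  [-5,  0,  0]
  [ 0, -1,  0]
  [ 0,  0, -1]
(up to reordering of blocks).

Per-block formulas:
  For a 1×1 block at λ = -5: exp(t · [-5]) = [e^(-5t)].
  For a 1×1 block at λ = -1: exp(t · [-1]) = [e^(-1t)].

After assembling e^{tJ} and conjugating by P, we get:

e^{tB} =
  [2*exp(-t) - exp(-5*t), -exp(-t) + exp(-5*t), 0]
  [2*exp(-t) - 2*exp(-5*t), -exp(-t) + 2*exp(-5*t), 0]
  [-exp(-t) + exp(-5*t), exp(-t) - exp(-5*t), exp(-t)]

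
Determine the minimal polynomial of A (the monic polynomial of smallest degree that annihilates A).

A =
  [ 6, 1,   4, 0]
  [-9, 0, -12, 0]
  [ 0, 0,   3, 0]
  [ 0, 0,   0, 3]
x^2 - 6*x + 9

The characteristic polynomial is χ_A(x) = (x - 3)^4, so the eigenvalues are known. The minimal polynomial is
  m_A(x) = Π_λ (x − λ)^{k_λ}
where k_λ is the size of the *largest* Jordan block for λ (equivalently, the smallest k with (A − λI)^k v = 0 for every generalised eigenvector v of λ).

  λ = 3: largest Jordan block has size 2, contributing (x − 3)^2

So m_A(x) = (x - 3)^2 = x^2 - 6*x + 9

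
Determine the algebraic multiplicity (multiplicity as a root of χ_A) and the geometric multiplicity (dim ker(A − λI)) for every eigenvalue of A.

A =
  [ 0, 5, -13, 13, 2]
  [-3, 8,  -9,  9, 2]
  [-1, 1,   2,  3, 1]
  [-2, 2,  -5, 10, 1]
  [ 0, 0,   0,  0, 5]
λ = 5: alg = 5, geom = 2

Step 1 — factor the characteristic polynomial to read off the algebraic multiplicities:
  χ_A(x) = (x - 5)^5

Step 2 — compute geometric multiplicities via the rank-nullity identity g(λ) = n − rank(A − λI):
  rank(A − (5)·I) = 3, so dim ker(A − (5)·I) = n − 3 = 2

Summary:
  λ = 5: algebraic multiplicity = 5, geometric multiplicity = 2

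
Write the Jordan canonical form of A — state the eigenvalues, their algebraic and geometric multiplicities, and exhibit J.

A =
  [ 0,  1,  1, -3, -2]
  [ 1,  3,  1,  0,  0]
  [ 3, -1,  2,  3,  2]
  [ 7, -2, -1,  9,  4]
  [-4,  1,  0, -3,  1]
J_2(3) ⊕ J_2(3) ⊕ J_1(3)

The characteristic polynomial is
  det(x·I − A) = x^5 - 15*x^4 + 90*x^3 - 270*x^2 + 405*x - 243 = (x - 3)^5

Eigenvalues and multiplicities (the geometric multiplicity of λ is n − rank(A − λI), which equals the number of Jordan blocks for λ):
  λ = 3: algebraic multiplicity = 5, geometric multiplicity = 3

Determining the block sizes for each eigenvalue:
  λ = 3: with am = 5 and gm = 3, the partition is not yet determined (e.g. several partitions of 5 into 3 parts exist). Let N = A − (3)·I. Computing rank(N^1) = 2, rank(N^2) = 0; the number of blocks of size ≥ j is rank(N^{j−1}) − rank(N^j), giving [3, 2]. So we have 2 block(s) of size 2, 1 block(s) of size 1 → block sizes [2, 2, 1]

Assembling the blocks gives a Jordan form
J =
  [3, 1, 0, 0, 0]
  [0, 3, 0, 0, 0]
  [0, 0, 3, 1, 0]
  [0, 0, 0, 3, 0]
  [0, 0, 0, 0, 3]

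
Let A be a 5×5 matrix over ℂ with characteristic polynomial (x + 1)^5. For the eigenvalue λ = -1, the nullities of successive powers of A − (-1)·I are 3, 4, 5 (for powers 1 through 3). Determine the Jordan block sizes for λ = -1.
Block sizes for λ = -1: [3, 1, 1]

From the dimensions of kernels of powers, the number of Jordan blocks of size at least j is d_j − d_{j−1} where d_j = dim ker(N^j) (with d_0 = 0). Computing the differences gives [3, 1, 1].
The number of blocks of size exactly k is (#blocks of size ≥ k) − (#blocks of size ≥ k + 1), so the partition is: 2 block(s) of size 1, 1 block(s) of size 3.
In nonincreasing order the block sizes are [3, 1, 1].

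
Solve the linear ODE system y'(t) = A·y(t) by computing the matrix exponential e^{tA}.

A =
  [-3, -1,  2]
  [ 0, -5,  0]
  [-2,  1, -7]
e^{tA} =
  [2*t*exp(-5*t) + exp(-5*t), -t*exp(-5*t), 2*t*exp(-5*t)]
  [0, exp(-5*t), 0]
  [-2*t*exp(-5*t), t*exp(-5*t), -2*t*exp(-5*t) + exp(-5*t)]

Strategy: write A = P · J · P⁻¹ where J is a Jordan canonical form, so e^{tA} = P · e^{tJ} · P⁻¹, and e^{tJ} can be computed block-by-block.

A has Jordan form
J =
  [-5,  1,  0]
  [ 0, -5,  0]
  [ 0,  0, -5]
(up to reordering of blocks).

Per-block formulas:
  For a 1×1 block at λ = -5: exp(t · [-5]) = [e^(-5t)].
  For a 2×2 Jordan block J_2(-5): exp(t · J_2(-5)) = e^(-5t)·(I + t·N), where N is the 2×2 nilpotent shift.

After assembling e^{tJ} and conjugating by P, we get:

e^{tA} =
  [2*t*exp(-5*t) + exp(-5*t), -t*exp(-5*t), 2*t*exp(-5*t)]
  [0, exp(-5*t), 0]
  [-2*t*exp(-5*t), t*exp(-5*t), -2*t*exp(-5*t) + exp(-5*t)]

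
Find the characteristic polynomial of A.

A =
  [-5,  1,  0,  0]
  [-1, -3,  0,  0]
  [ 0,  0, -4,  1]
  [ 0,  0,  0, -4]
x^4 + 16*x^3 + 96*x^2 + 256*x + 256

Expanding det(x·I − A) (e.g. by cofactor expansion or by noting that A is similar to its Jordan form J, which has the same characteristic polynomial as A) gives
  χ_A(x) = x^4 + 16*x^3 + 96*x^2 + 256*x + 256
which factors as (x + 4)^4. The eigenvalues (with algebraic multiplicities) are λ = -4 with multiplicity 4.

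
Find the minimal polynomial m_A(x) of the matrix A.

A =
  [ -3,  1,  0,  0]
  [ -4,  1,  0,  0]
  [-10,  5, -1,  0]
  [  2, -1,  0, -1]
x^2 + 2*x + 1

The characteristic polynomial is χ_A(x) = (x + 1)^4, so the eigenvalues are known. The minimal polynomial is
  m_A(x) = Π_λ (x − λ)^{k_λ}
where k_λ is the size of the *largest* Jordan block for λ (equivalently, the smallest k with (A − λI)^k v = 0 for every generalised eigenvector v of λ).

  λ = -1: largest Jordan block has size 2, contributing (x + 1)^2

So m_A(x) = (x + 1)^2 = x^2 + 2*x + 1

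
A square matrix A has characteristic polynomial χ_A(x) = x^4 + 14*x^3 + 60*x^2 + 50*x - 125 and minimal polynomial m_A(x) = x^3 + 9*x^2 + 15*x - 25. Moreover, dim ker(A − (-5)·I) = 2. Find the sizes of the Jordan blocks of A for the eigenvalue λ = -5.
Block sizes for λ = -5: [2, 1]

Step 1 — from the characteristic polynomial, algebraic multiplicity of λ = -5 is 3. From dim ker(A − (-5)·I) = 2, there are exactly 2 Jordan blocks for λ = -5.
Step 2 — from the minimal polynomial, the factor (x + 5)^2 tells us the largest block for λ = -5 has size 2.
Step 3 — with total size 3, 2 blocks, and largest block 2, the block sizes (in nonincreasing order) are [2, 1].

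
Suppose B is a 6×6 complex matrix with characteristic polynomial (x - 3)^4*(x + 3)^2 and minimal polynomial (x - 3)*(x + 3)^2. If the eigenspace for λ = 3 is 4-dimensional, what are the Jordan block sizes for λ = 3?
Block sizes for λ = 3: [1, 1, 1, 1]

Step 1 — from the characteristic polynomial, algebraic multiplicity of λ = 3 is 4. From dim ker(B − (3)·I) = 4, there are exactly 4 Jordan blocks for λ = 3.
Step 2 — from the minimal polynomial, the factor (x − 3) tells us the largest block for λ = 3 has size 1.
Step 3 — with total size 4, 4 blocks, and largest block 1, the block sizes (in nonincreasing order) are [1, 1, 1, 1].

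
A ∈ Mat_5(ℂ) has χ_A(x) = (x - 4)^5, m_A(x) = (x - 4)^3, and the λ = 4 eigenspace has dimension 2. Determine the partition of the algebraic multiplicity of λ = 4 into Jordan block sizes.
Block sizes for λ = 4: [3, 2]

Step 1 — from the characteristic polynomial, algebraic multiplicity of λ = 4 is 5. From dim ker(A − (4)·I) = 2, there are exactly 2 Jordan blocks for λ = 4.
Step 2 — from the minimal polynomial, the factor (x − 4)^3 tells us the largest block for λ = 4 has size 3.
Step 3 — with total size 5, 2 blocks, and largest block 3, the block sizes (in nonincreasing order) are [3, 2].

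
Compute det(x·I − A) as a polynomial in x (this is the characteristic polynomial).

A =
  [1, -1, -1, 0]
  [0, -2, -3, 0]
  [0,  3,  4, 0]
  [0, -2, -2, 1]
x^4 - 4*x^3 + 6*x^2 - 4*x + 1

Expanding det(x·I − A) (e.g. by cofactor expansion or by noting that A is similar to its Jordan form J, which has the same characteristic polynomial as A) gives
  χ_A(x) = x^4 - 4*x^3 + 6*x^2 - 4*x + 1
which factors as (x - 1)^4. The eigenvalues (with algebraic multiplicities) are λ = 1 with multiplicity 4.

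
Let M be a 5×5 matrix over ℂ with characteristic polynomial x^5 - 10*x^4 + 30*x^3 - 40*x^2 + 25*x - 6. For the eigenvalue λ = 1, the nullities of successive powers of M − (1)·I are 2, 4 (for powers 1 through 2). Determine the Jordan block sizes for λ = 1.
Block sizes for λ = 1: [2, 2]

From the dimensions of kernels of powers, the number of Jordan blocks of size at least j is d_j − d_{j−1} where d_j = dim ker(N^j) (with d_0 = 0). Computing the differences gives [2, 2].
The number of blocks of size exactly k is (#blocks of size ≥ k) − (#blocks of size ≥ k + 1), so the partition is: 2 block(s) of size 2.
In nonincreasing order the block sizes are [2, 2].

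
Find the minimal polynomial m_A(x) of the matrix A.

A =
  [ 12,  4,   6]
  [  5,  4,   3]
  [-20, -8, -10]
x^2 - 4*x + 4

The characteristic polynomial is χ_A(x) = (x - 2)^3, so the eigenvalues are known. The minimal polynomial is
  m_A(x) = Π_λ (x − λ)^{k_λ}
where k_λ is the size of the *largest* Jordan block for λ (equivalently, the smallest k with (A − λI)^k v = 0 for every generalised eigenvector v of λ).

  λ = 2: largest Jordan block has size 2, contributing (x − 2)^2

So m_A(x) = (x - 2)^2 = x^2 - 4*x + 4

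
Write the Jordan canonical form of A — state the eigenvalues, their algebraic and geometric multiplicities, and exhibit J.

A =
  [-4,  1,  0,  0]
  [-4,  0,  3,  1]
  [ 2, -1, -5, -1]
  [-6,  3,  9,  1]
J_3(-2) ⊕ J_1(-2)

The characteristic polynomial is
  det(x·I − A) = x^4 + 8*x^3 + 24*x^2 + 32*x + 16 = (x + 2)^4

Eigenvalues and multiplicities (the geometric multiplicity of λ is n − rank(A − λI), which equals the number of Jordan blocks for λ):
  λ = -2: algebraic multiplicity = 4, geometric multiplicity = 2

Determining the block sizes for each eigenvalue:
  λ = -2: with am = 4 and gm = 2, the partition is not yet determined (e.g. several partitions of 4 into 2 parts exist). Let N = A − (-2)·I. Computing rank(N^1) = 2, rank(N^2) = 1, rank(N^3) = 0; the number of blocks of size ≥ j is rank(N^{j−1}) − rank(N^j), giving [2, 1, 1]. So we have 1 block(s) of size 3, 1 block(s) of size 1 → block sizes [3, 1]

Assembling the blocks gives a Jordan form
J =
  [-2,  1,  0,  0]
  [ 0, -2,  1,  0]
  [ 0,  0, -2,  0]
  [ 0,  0,  0, -2]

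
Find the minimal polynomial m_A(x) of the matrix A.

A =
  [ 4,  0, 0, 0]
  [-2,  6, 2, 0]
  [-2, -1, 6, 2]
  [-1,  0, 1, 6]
x^4 - 22*x^3 + 180*x^2 - 648*x + 864

The characteristic polynomial is χ_A(x) = (x - 6)^3*(x - 4), so the eigenvalues are known. The minimal polynomial is
  m_A(x) = Π_λ (x − λ)^{k_λ}
where k_λ is the size of the *largest* Jordan block for λ (equivalently, the smallest k with (A − λI)^k v = 0 for every generalised eigenvector v of λ).

  λ = 4: largest Jordan block has size 1, contributing (x − 4)
  λ = 6: largest Jordan block has size 3, contributing (x − 6)^3

So m_A(x) = (x - 6)^3*(x - 4) = x^4 - 22*x^3 + 180*x^2 - 648*x + 864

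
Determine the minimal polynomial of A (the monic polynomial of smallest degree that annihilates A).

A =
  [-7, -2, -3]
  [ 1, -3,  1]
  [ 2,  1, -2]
x^3 + 12*x^2 + 48*x + 64

The characteristic polynomial is χ_A(x) = (x + 4)^3, so the eigenvalues are known. The minimal polynomial is
  m_A(x) = Π_λ (x − λ)^{k_λ}
where k_λ is the size of the *largest* Jordan block for λ (equivalently, the smallest k with (A − λI)^k v = 0 for every generalised eigenvector v of λ).

  λ = -4: largest Jordan block has size 3, contributing (x + 4)^3

So m_A(x) = (x + 4)^3 = x^3 + 12*x^2 + 48*x + 64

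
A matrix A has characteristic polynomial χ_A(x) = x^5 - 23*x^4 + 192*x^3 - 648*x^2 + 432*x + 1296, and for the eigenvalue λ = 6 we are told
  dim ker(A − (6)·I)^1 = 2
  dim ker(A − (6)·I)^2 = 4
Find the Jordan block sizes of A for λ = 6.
Block sizes for λ = 6: [2, 2]

From the dimensions of kernels of powers, the number of Jordan blocks of size at least j is d_j − d_{j−1} where d_j = dim ker(N^j) (with d_0 = 0). Computing the differences gives [2, 2].
The number of blocks of size exactly k is (#blocks of size ≥ k) − (#blocks of size ≥ k + 1), so the partition is: 2 block(s) of size 2.
In nonincreasing order the block sizes are [2, 2].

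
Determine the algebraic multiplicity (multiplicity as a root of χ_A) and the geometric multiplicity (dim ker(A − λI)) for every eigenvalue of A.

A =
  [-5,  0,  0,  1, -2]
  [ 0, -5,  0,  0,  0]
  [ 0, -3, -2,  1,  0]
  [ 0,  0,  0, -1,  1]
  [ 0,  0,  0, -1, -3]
λ = -5: alg = 2, geom = 2; λ = -2: alg = 3, geom = 1

Step 1 — factor the characteristic polynomial to read off the algebraic multiplicities:
  χ_A(x) = (x + 2)^3*(x + 5)^2

Step 2 — compute geometric multiplicities via the rank-nullity identity g(λ) = n − rank(A − λI):
  rank(A − (-5)·I) = 3, so dim ker(A − (-5)·I) = n − 3 = 2
  rank(A − (-2)·I) = 4, so dim ker(A − (-2)·I) = n − 4 = 1

Summary:
  λ = -5: algebraic multiplicity = 2, geometric multiplicity = 2
  λ = -2: algebraic multiplicity = 3, geometric multiplicity = 1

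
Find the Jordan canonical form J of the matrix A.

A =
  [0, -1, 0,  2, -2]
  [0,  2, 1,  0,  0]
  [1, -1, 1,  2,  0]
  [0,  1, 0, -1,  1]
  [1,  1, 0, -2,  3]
J_3(1) ⊕ J_2(1)

The characteristic polynomial is
  det(x·I − A) = x^5 - 5*x^4 + 10*x^3 - 10*x^2 + 5*x - 1 = (x - 1)^5

Eigenvalues and multiplicities (the geometric multiplicity of λ is n − rank(A − λI), which equals the number of Jordan blocks for λ):
  λ = 1: algebraic multiplicity = 5, geometric multiplicity = 2

Determining the block sizes for each eigenvalue:
  λ = 1: with am = 5 and gm = 2, the partition is not yet determined (e.g. several partitions of 5 into 2 parts exist). Let N = A − (1)·I. Computing rank(N^1) = 3, rank(N^2) = 1, rank(N^3) = 0; the number of blocks of size ≥ j is rank(N^{j−1}) − rank(N^j), giving [2, 2, 1]. So we have 1 block(s) of size 3, 1 block(s) of size 2 → block sizes [3, 2]

Assembling the blocks gives a Jordan form
J =
  [1, 1, 0, 0, 0]
  [0, 1, 1, 0, 0]
  [0, 0, 1, 0, 0]
  [0, 0, 0, 1, 1]
  [0, 0, 0, 0, 1]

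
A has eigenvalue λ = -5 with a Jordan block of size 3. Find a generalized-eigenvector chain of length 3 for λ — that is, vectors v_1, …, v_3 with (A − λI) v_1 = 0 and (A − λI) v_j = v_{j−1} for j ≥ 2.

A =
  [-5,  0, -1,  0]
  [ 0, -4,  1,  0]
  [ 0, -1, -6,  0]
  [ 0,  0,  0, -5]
A Jordan chain for λ = -5 of length 3:
v_1 = (1, 0, 0, 0)ᵀ
v_2 = (0, 1, -1, 0)ᵀ
v_3 = (0, 1, 0, 0)ᵀ

Let N = A − (-5)·I. We want v_3 with N^3 v_3 = 0 but N^2 v_3 ≠ 0; then v_{j-1} := N · v_j for j = 3, …, 2.

Pick v_3 = (0, 1, 0, 0)ᵀ.
Then v_2 = N · v_3 = (0, 1, -1, 0)ᵀ.
Then v_1 = N · v_2 = (1, 0, 0, 0)ᵀ.

Sanity check: (A − (-5)·I) v_1 = (0, 0, 0, 0)ᵀ = 0. ✓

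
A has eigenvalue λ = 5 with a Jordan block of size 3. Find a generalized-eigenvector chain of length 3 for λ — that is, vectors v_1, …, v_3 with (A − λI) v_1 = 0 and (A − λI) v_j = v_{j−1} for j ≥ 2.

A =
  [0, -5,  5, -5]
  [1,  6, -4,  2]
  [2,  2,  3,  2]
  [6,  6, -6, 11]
A Jordan chain for λ = 5 of length 3:
v_1 = (15, -3, -6, -18)ᵀ
v_2 = (5, -4, -2, -6)ᵀ
v_3 = (0, 0, 1, 0)ᵀ

Let N = A − (5)·I. We want v_3 with N^3 v_3 = 0 but N^2 v_3 ≠ 0; then v_{j-1} := N · v_j for j = 3, …, 2.

Pick v_3 = (0, 0, 1, 0)ᵀ.
Then v_2 = N · v_3 = (5, -4, -2, -6)ᵀ.
Then v_1 = N · v_2 = (15, -3, -6, -18)ᵀ.

Sanity check: (A − (5)·I) v_1 = (0, 0, 0, 0)ᵀ = 0. ✓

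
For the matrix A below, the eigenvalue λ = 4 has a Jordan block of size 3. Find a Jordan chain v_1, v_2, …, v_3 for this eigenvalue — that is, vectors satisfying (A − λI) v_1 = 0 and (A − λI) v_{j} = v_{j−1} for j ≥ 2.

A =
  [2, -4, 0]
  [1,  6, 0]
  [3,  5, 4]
A Jordan chain for λ = 4 of length 3:
v_1 = (0, 0, -1)ᵀ
v_2 = (-2, 1, 3)ᵀ
v_3 = (1, 0, 0)ᵀ

Let N = A − (4)·I. We want v_3 with N^3 v_3 = 0 but N^2 v_3 ≠ 0; then v_{j-1} := N · v_j for j = 3, …, 2.

Pick v_3 = (1, 0, 0)ᵀ.
Then v_2 = N · v_3 = (-2, 1, 3)ᵀ.
Then v_1 = N · v_2 = (0, 0, -1)ᵀ.

Sanity check: (A − (4)·I) v_1 = (0, 0, 0)ᵀ = 0. ✓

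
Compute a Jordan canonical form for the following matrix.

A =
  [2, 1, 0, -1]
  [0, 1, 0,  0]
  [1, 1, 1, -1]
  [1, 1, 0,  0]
J_2(1) ⊕ J_1(1) ⊕ J_1(1)

The characteristic polynomial is
  det(x·I − A) = x^4 - 4*x^3 + 6*x^2 - 4*x + 1 = (x - 1)^4

Eigenvalues and multiplicities (the geometric multiplicity of λ is n − rank(A − λI), which equals the number of Jordan blocks for λ):
  λ = 1: algebraic multiplicity = 4, geometric multiplicity = 3

Determining the block sizes for each eigenvalue:
  λ = 1: 3 blocks summing to 4 forces exactly one block of size 2 and the rest size 1 → block sizes [2, 1, 1]

Assembling the blocks gives a Jordan form
J =
  [1, 1, 0, 0]
  [0, 1, 0, 0]
  [0, 0, 1, 0]
  [0, 0, 0, 1]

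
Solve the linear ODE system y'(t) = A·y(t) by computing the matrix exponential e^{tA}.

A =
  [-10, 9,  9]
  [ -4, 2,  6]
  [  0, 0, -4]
e^{tA} =
  [-6*t*exp(-4*t) + exp(-4*t), 9*t*exp(-4*t), 9*t*exp(-4*t)]
  [-4*t*exp(-4*t), 6*t*exp(-4*t) + exp(-4*t), 6*t*exp(-4*t)]
  [0, 0, exp(-4*t)]

Strategy: write A = P · J · P⁻¹ where J is a Jordan canonical form, so e^{tA} = P · e^{tJ} · P⁻¹, and e^{tJ} can be computed block-by-block.

A has Jordan form
J =
  [-4,  1,  0]
  [ 0, -4,  0]
  [ 0,  0, -4]
(up to reordering of blocks).

Per-block formulas:
  For a 1×1 block at λ = -4: exp(t · [-4]) = [e^(-4t)].
  For a 2×2 Jordan block J_2(-4): exp(t · J_2(-4)) = e^(-4t)·(I + t·N), where N is the 2×2 nilpotent shift.

After assembling e^{tJ} and conjugating by P, we get:

e^{tA} =
  [-6*t*exp(-4*t) + exp(-4*t), 9*t*exp(-4*t), 9*t*exp(-4*t)]
  [-4*t*exp(-4*t), 6*t*exp(-4*t) + exp(-4*t), 6*t*exp(-4*t)]
  [0, 0, exp(-4*t)]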